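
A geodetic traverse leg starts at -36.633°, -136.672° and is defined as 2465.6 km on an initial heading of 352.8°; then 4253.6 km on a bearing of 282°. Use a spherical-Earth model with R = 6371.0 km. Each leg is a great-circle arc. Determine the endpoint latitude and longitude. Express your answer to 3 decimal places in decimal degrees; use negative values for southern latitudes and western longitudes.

Apply the spherical direct solution leg by leg, carrying full precision between legs.
Leg 1: from (-36.633°, -136.672°), δ = 2465.6/6371 = 0.387004 rad, θ = 352.8° → φ = -14.601°, λ = -139.474°.
Leg 2: from (-14.601°, -139.474°), δ = 4253.6/6371 = 0.667650 rad, θ = 282° → φ = -4.208°, λ = -176.865°.

latitude -4.208°, longitude -176.865°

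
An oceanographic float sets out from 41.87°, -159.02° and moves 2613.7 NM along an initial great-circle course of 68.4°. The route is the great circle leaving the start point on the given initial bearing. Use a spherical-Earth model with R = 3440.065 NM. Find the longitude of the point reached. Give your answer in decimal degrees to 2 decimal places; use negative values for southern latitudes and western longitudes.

Central angle δ = d/R = 0.759782 rad.
With φ₁ = 41.87° = 0.730769 rad and θ = 68.4° = 1.193805 rad:
Destination latitude: φ₂ = arcsin( sin φ₁ cos δ + cos φ₁ sin δ cos θ ) = arcsin(0.672696) = 42.28°.
For the longitude increment, Δλ = atan2( sin θ sin δ cos φ₁, cos δ − sin φ₁ sin φ₂ ) = atan2(0.476878, 0.276000) = 59.94°.
Hence λ₂ = -159.02° + 59.94° = -99.08°.

longitude -99.08°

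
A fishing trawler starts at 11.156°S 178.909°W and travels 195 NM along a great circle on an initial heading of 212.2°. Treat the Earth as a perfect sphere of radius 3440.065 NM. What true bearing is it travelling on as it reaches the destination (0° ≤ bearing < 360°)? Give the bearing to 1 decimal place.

The arc subtends δ = 195/3440.065 = 0.056685 rad at the centre.
With φ₁ = -11.156° = -0.194709 rad and θ = 212.2° = 3.703589 rad:
Applying the spherical law of cosines for sides, sin φ₂ = sin φ₁ cos δ + cos φ₁ sin δ cos θ = -0.240205, so φ₂ = -13.899°.
Δλ = atan2( sin θ sin δ cos φ₁ , cos δ − sin φ₁ sin φ₂ ) = atan2(-0.029619, 0.951919) = -0.031105 rad = -1.782°.
λ₂ = -178.909° + -1.782° = -180.691°, normalized to (−180°, 180°] → 179.309°.
The forward bearing on arrival equals the back-azimuth from the destination plus 180°.
Back-azimuth from P₂ (-13.9°, 179.3°) to P₁ (-11.2°, -178.9°), with Δλ' = λ₁ − λ₂ = -358.2°: atan2( sin Δλ' cos φ₁ , cos φ₂ sin φ₁ − sin φ₂ cos φ₁ cos Δλ' ) = 32.6°.
Final bearing = (32.6° + 180°) mod 360° = 212.6°.

final bearing 212.6°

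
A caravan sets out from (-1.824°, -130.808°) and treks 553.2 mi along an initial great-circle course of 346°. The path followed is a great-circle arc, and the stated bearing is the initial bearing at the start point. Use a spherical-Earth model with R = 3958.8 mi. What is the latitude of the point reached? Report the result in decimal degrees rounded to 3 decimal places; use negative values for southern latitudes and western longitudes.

latitude 5.944°

The arc subtends δ = 553.2/3958.8 = 0.139739 rad at the centre.
With φ₁ = -1.824° = -0.031835 rad and θ = 346° = 6.038839 rad:
Applying the spherical law of cosines for sides, sin φ₂ = sin φ₁ cos δ + cos φ₁ sin δ cos θ = 0.103560, so φ₂ = 5.944°.
Δλ = atan2( sin θ sin δ cos φ₁ , cos δ − sin φ₁ sin φ₂ ) = atan2(-0.033679, 0.993549) = -0.033885 rad = -1.941°.
λ₂ = -130.808° + -1.941° = -132.749°.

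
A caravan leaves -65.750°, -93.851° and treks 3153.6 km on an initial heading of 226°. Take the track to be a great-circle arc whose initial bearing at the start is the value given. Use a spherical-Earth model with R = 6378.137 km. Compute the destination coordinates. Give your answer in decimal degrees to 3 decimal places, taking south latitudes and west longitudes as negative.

latitude -69.711°, longitude -173.723°

δ = 3153.6/6378.137 = 0.494439 rad (28.3293°).
Converting: φ₁ = -1.147554 rad, θ = 3.944444 rad.
sin φ₂ = sin φ₁ cos δ + cos φ₁ sin δ cos θ = (-0.911762)(0.880235) + (0.410719)(0.474538)(-0.694658) = -0.937955
φ₂ = asin(-0.937955) = -1.216685 rad = -69.711°.
Then Δλ = atan2(-0.140201, 0.025043) = -1.394036 rad, from sin θ sin δ cos φ₁ over cos δ − sin φ₁ sin φ₂.
λ₂ = -93.851° + -79.872° = -173.723°.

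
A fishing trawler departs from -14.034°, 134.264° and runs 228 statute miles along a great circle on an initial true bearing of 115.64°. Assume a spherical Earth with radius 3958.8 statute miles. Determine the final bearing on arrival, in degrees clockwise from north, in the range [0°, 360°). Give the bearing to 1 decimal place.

Angular distance δ = d/R = 228 / 3958.8 = 0.057593 rad.
With φ₁ = -14.034° = -0.244940 rad and θ = 115.64° = 2.018299 rad:
Destination latitude: φ₂ = arcsin( sin φ₁ cos δ + cos φ₁ sin δ cos θ ) = arcsin(-0.266260) = -15.442°.
Then Δλ = atan2(0.050344, 0.933775) = 0.053863 rad, from sin θ sin δ cos φ₁ over cos δ − sin φ₁ sin φ₂.
Hence λ₂ = 134.264° + 3.086° = 137.350°.
The forward bearing on arrival equals the back-azimuth from the destination plus 180°.
Back-azimuth from P₂ (-15.4°, 137.4°) to P₁ (-14.0°, 134.3°), with Δλ' = λ₁ − λ₂ = -3.1°: atan2( sin Δλ' cos φ₁ , cos φ₂ sin φ₁ − sin φ₂ cos φ₁ cos Δλ' ) = 294.9°.
Final bearing = (294.9° + 180°) mod 360° = 114.9°.

final bearing 114.9°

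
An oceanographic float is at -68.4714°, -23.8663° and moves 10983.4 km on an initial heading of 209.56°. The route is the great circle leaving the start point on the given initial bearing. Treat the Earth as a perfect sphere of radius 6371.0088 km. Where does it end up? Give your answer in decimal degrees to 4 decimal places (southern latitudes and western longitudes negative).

The arc subtends δ = 10983.4/6371.0088 = 1.723966 rad at the centre.
With φ₁ = -68.4714° = -1.195051 rad and θ = 209.56° = 3.657512 rad:
sin φ₂ = sin φ₁ cos δ + cos φ₁ sin δ cos θ = (-0.930235)(-0.152571) + (0.366966)(0.988293)(-0.869840) = -0.173537
φ₂ = asin(-0.173537) = -0.174420 rad = -9.9935°.
Δλ = atan2( sin θ sin δ cos φ₁ , cos δ − sin φ₁ sin φ₂ ) = atan2(-0.178917, -0.314001) = -2.623677 rad = -150.3256°.
λ₂ = λ₁ + Δλ = -174.1919°.

latitude -9.9935°, longitude -174.1919°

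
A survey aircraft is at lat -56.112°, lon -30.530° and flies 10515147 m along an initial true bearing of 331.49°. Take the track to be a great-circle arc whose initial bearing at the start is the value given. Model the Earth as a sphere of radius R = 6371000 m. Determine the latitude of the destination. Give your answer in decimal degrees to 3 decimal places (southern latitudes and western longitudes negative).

latitude 33.674°

Angular distance δ = d/R = 10515147 / 6371000 = 1.650470 rad.
Converting: φ₁ = -0.979339 rad, θ = 5.785592 rad.
Applying the spherical law of cosines for sides, sin φ₂ = sin φ₁ cos δ + cos φ₁ sin δ cos θ = 0.554472, so φ₂ = 33.674°.
Then Δλ = atan2(-0.265291, 0.380694) = -0.608617 rad, from sin θ sin δ cos φ₁ over cos δ − sin φ₁ sin φ₂.
λ₂ = λ₁ + Δλ = -65.401°.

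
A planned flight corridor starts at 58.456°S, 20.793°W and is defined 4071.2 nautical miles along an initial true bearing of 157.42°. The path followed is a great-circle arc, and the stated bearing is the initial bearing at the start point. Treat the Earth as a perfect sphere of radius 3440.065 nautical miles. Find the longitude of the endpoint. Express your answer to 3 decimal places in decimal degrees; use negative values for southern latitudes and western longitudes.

longitude 125.403°

Central angle δ = d/R = 1.183466 rad.
Start latitude φ₁ = -1.020250 rad; initial bearing θ = 2.747497 rad.
sin φ₂ = sin φ₁ cos δ + cos φ₁ sin δ cos θ = (-0.852239)(0.377718) + (0.523153)(0.925921)(-0.923344) = -0.769172
φ₂ = asin(-0.769172) = -0.877545 rad = -50.280°.
For the longitude increment, Δλ = atan2( sin θ sin δ cos φ₁, cos δ − sin φ₁ sin φ₂ ) = atan2(0.185996, -0.277800) = 146.196°.
λ₂ = λ₁ + Δλ = 125.403°.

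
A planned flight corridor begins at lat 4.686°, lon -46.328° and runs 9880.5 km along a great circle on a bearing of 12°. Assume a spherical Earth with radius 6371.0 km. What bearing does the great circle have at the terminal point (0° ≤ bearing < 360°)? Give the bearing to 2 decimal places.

final bearing 106.72°

Angular distance δ = d/R = 9880.5 / 6371 = 1.550855 rad.
Start latitude φ₁ = 0.081786 rad; initial bearing θ = 0.209440 rad.
Destination latitude: φ₂ = arcsin( sin φ₁ cos δ + cos φ₁ sin δ cos θ ) = arcsin(0.976313) = 77.505°.
Δλ = atan2( sin θ sin δ cos φ₁ , cos δ − sin φ₁ sin φ₂ ) = atan2(0.207176, -0.059820) = 1.851893 rad = 106.106°.
λ₂ = λ₁ + Δλ = 59.778°.
The forward bearing on arrival equals the back-azimuth from the destination plus 180°.
Back-azimuth from P₂ (77.50°, 59.78°) to P₁ (4.69°, -46.33°), with Δλ' = λ₁ − λ₂ = -106.11°: atan2( sin Δλ' cos φ₁ , cos φ₂ sin φ₁ − sin φ₂ cos φ₁ cos Δλ' ) = 286.72°.
Final bearing = (286.72° + 180°) mod 360° = 106.72°.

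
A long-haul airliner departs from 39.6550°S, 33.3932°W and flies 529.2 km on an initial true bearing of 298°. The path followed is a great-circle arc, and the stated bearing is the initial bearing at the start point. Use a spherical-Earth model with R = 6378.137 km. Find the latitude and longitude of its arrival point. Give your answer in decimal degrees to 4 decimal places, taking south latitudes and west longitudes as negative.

latitude -37.3018°, longitude -38.6714°

Central angle δ = d/R = 0.082971 rad.
Converting: φ₁ = -0.692110 rad, θ = 5.201081 rad.
Applying the spherical law of cosines for sides, sin φ₂ = sin φ₁ cos δ + cos φ₁ sin δ cos θ = -0.606013, so φ₂ = -37.3018°.
For the longitude increment, Δλ = atan2( sin θ sin δ cos φ₁, cos δ − sin φ₁ sin φ₂ ) = atan2(-0.056337, 0.609825) = -5.2782°.
λ₂ = -33.3932° + -5.2782° = -38.6714°.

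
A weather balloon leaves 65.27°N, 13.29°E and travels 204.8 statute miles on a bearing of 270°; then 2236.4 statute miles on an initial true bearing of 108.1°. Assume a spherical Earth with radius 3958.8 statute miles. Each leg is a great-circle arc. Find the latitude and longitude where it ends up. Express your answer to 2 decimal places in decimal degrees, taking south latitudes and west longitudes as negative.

latitude 44.12°, longitude 51.37°

Apply the spherical direct solution leg by leg, carrying full precision between legs.
Leg 1: from (65.27°, 13.29°), δ = 204.8/3958.8 = 0.051733 rad, θ = 270° → φ = 65.10°, λ = 6.23°.
Leg 2: from (65.10°, 6.23°), δ = 2236.4/3958.8 = 0.564919 rad, θ = 108.1° → φ = 44.12°, λ = 51.37°.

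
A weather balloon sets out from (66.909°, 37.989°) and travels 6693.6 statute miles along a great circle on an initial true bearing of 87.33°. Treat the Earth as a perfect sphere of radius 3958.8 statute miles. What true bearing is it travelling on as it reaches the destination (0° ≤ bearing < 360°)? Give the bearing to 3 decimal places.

δ = 6693.6/3958.8 = 1.690815 rad (96.8766°).
With φ₁ = 66.909° = 1.167782 rad and θ = 87.33° = 1.524196 rad:
sin φ₂ = sin φ₁ cos δ + cos φ₁ sin δ cos θ = (0.919883)(-0.119731) + (0.392193)(0.992806)(0.046583) = -0.092000
φ₂ = asin(-0.092000) = -0.092131 rad = -5.279°.
For the longitude increment, Δλ = atan2( sin θ sin δ cos φ₁, cos δ − sin φ₁ sin φ₂ ) = atan2(0.388949, -0.035102) = 95.157°.
Hence λ₂ = 37.989° + 95.157° = 133.146°.
The forward bearing on arrival equals the back-azimuth from the destination plus 180°.
Back-azimuth from P₂ (-5.279°, 133.146°) to P₁ (66.909°, 37.989°), with Δλ' = λ₁ − λ₂ = -95.157°: atan2( sin Δλ' cos φ₁ , cos φ₂ sin φ₁ − sin φ₂ cos φ₁ cos Δλ' ) = 336.832°.
Final bearing = (336.832° + 180°) mod 360° = 156.832°.

final bearing 156.832°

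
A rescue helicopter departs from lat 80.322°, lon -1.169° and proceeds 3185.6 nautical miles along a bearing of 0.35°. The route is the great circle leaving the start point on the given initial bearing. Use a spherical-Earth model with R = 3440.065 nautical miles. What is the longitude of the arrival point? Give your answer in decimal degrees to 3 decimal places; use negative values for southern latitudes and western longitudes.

longitude 178.424°

The arc subtends δ = 3185.6/3440.065 = 0.926029 rad at the centre.
Start latitude φ₁ = 1.401883 rad; initial bearing θ = 0.006109 rad.
Destination latitude: φ₂ = arcsin( sin φ₁ cos δ + cos φ₁ sin δ cos θ ) = arcsin(0.726817) = 46.620°.
Then Δλ = atan2(0.000821, -0.115461) = 3.134484 rad, from sin θ sin δ cos φ₁ over cos δ − sin φ₁ sin φ₂.
λ₂ = λ₁ + Δλ = 178.424°.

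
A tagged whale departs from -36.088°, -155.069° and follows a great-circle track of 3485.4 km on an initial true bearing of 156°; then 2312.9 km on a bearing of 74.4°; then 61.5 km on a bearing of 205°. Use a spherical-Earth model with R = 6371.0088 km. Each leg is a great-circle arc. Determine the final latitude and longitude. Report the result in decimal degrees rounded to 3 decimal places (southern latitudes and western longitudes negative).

Apply the spherical direct solution leg by leg, carrying full precision between legs.
Leg 1: from (-36.088°, -155.069°), δ = 3485.4/6371.0088 = 0.547072 rad, θ = 156° → φ = -62.510°, λ = -127.788°.
Leg 2: from (-62.510°, -127.788°), δ = 2312.9/6371.0088 = 0.363035 rad, θ = 74.4° → φ = -51.738°, λ = -94.261°.
Leg 3: from (-51.738°, -94.261°), δ = 61.5/6371.0088 = 0.009653 rad, θ = 205° → φ = -52.239°, λ = -94.643°.

latitude -52.239°, longitude -94.643°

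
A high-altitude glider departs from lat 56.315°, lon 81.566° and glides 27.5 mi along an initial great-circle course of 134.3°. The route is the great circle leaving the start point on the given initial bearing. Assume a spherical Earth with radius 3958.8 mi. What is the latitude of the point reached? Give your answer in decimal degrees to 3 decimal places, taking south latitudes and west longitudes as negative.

latitude 56.036°

The arc subtends δ = 27.5/3958.8 = 0.006947 rad at the centre.
With φ₁ = 56.315° = 0.982882 rad and θ = 134.3° = 2.343977 rad:
Applying the spherical law of cosines for sides, sin φ₂ = sin φ₁ cos δ + cos φ₁ sin δ cos θ = 0.829388, so φ₂ = 56.036°.
For the longitude increment, Δλ = atan2( sin θ sin δ cos φ₁, cos δ − sin φ₁ sin φ₂ ) = atan2(0.002757, 0.309842) = 0.510°.
Hence λ₂ = 81.566° + 0.510° = 82.076°.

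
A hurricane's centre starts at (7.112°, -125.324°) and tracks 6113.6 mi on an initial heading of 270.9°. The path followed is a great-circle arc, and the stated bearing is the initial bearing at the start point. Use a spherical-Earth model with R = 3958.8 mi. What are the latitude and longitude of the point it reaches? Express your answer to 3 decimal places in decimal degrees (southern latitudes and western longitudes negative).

The arc subtends δ = 6113.6/3958.8 = 1.544306 rad at the centre.
With φ₁ = 7.112° = 0.124128 rad and θ = 270.9° = 4.728097 rad:
sin φ₂ = sin φ₁ cos δ + cos φ₁ sin δ cos θ = (0.123809)(0.026487) + (0.992306)(0.999649)(0.015707) = 0.018860
φ₂ = asin(0.018860) = 0.018861 rad = 1.081°.
For the longitude increment, Δλ = atan2( sin θ sin δ cos φ₁, cos δ − sin φ₁ sin φ₂ ) = atan2(-0.991836, 0.024152) = -88.605°.
λ₂ = -125.324° + -88.605° = -213.929°, normalized to (−180°, 180°] → 146.071°.

latitude 1.081°, longitude 146.071°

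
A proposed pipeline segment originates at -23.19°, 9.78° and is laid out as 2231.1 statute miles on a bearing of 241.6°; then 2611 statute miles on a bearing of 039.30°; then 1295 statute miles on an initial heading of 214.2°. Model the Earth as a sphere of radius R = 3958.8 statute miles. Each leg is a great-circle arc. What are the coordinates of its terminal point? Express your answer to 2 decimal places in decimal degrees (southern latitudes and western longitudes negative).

Apply the spherical direct solution leg by leg, carrying full precision between legs.
Leg 1: from (-23.19°, 9.78°), δ = 2231.1/3958.8 = 0.563580 rad, θ = 241.6° → φ = -34.50°, λ = -24.99°.
Leg 2: from (-34.50°, -24.99°), δ = 2611/3958.8 = 0.659543 rad, θ = 39.3° → φ = -3.26°, λ = -2.11°.
Leg 3: from (-3.26°, -2.11°), δ = 1295/3958.8 = 0.327119 rad, θ = 214.2° → φ = -18.61°, λ = -13.10°.

latitude -18.61°, longitude -13.10°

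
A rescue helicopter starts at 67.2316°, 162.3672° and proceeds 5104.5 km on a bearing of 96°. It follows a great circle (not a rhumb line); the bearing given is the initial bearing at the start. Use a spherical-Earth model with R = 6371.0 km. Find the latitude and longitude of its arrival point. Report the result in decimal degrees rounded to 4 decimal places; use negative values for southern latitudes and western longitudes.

latitude 37.7751°, longitude -132.9909°

The arc subtends δ = 5104.5/6371 = 0.801209 rad at the centre.
Converting: φ₁ = 1.173413 rad, θ = 1.675516 rad.
Applying the spherical law of cosines for sides, sin φ₂ = sin φ₁ cos δ + cos φ₁ sin δ cos θ = 0.612564, so φ₂ = 37.7751°.
For the longitude increment, Δλ = atan2( sin θ sin δ cos φ₁, cos δ − sin φ₁ sin φ₂ ) = atan2(0.276425, 0.131008) = 64.6419°.
λ₂ = 162.3672° + 64.6419° = 227.0091°, normalized to (−180°, 180°] → -132.9909°.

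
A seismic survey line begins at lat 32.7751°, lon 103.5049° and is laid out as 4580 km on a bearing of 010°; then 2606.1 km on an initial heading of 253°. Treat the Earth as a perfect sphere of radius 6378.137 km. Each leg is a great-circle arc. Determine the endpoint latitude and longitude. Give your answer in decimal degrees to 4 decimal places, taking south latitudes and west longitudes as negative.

latitude 56.9991°, longitude 81.2930°

Apply the spherical direct solution leg by leg, carrying full precision between legs.
Leg 1: from (32.7751°, 103.5049°), δ = 4580/6378.137 = 0.718078 rad, θ = 10° → φ = 72.2624°, λ = 125.5298°.
Leg 2: from (72.2624°, 125.5298°), δ = 2606.1/6378.137 = 0.408599 rad, θ = 253° → φ = 56.9991°, λ = 81.2930°.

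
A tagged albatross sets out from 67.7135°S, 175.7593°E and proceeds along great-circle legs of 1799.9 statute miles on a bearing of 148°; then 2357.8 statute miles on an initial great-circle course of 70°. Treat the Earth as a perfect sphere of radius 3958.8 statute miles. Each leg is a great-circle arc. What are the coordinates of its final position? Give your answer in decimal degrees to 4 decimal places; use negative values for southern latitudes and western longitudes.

latitude -49.5020°, longitude -39.0163°

Apply the spherical direct solution leg by leg, carrying full precision between legs.
Leg 1: from (-67.7135°, 175.7593°), δ = 1799.9/3958.8 = 0.454658 rad, θ = 148° → φ = -76.5410°, λ = -93.2825°.
Leg 2: from (-76.5410°, -93.2825°), δ = 2357.8/3958.8 = 0.595585 rad, θ = 70° → φ = -49.5020°, λ = -39.0163°.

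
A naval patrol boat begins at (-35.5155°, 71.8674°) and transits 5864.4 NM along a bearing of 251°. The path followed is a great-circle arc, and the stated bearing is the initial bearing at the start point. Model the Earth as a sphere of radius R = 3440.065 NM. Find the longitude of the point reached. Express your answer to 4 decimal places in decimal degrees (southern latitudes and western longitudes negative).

Angular distance δ = d/R = 5864.4 / 3440.065 = 1.704735 rad.
Start latitude φ₁ = -0.619862 rad; initial bearing θ = 4.380776 rad.
sin φ₂ = sin φ₁ cos δ + cos φ₁ sin δ cos θ = (-0.580923)(-0.133539) + (0.813958)(0.991044)(-0.325568) = -0.185050
φ₂ = asin(-0.185050) = -0.186122 rad = -10.6640°.
Then Δλ = atan2(-0.762720, -0.241038) = -1.876889 rad, from sin θ sin δ cos φ₁ over cos δ − sin φ₁ sin φ₂.
λ₂ = 71.8674° + -107.5378° = -35.6704°.

longitude -35.6704°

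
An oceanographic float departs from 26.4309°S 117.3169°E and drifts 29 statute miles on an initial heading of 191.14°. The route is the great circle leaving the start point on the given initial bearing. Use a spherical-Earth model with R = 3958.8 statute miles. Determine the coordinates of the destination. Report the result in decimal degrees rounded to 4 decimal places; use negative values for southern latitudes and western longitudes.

Central angle δ = d/R = 0.007325 rad.
Converting: φ₁ = -0.461306 rad, θ = 3.336022 rad.
Destination latitude: φ₂ = arcsin( sin φ₁ cos δ + cos φ₁ sin δ cos θ ) = arcsin(-0.451542) = -26.8427°.
Then Δλ = atan2(-0.001267, 0.798983) = -0.001586 rad, from sin θ sin δ cos φ₁ over cos δ − sin φ₁ sin φ₂.
Hence λ₂ = 117.3169° + -0.0909° = 117.2260°.

latitude -26.8427°, longitude 117.2260°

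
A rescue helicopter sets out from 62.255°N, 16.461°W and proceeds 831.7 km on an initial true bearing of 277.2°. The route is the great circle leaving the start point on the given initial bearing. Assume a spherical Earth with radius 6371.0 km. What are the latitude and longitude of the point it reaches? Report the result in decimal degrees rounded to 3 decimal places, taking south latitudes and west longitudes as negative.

latitude 62.263°, longitude -32.571°

Central angle δ = d/R = 0.130545 rad.
With φ₁ = 62.255° = 1.086555 rad and θ = 277.2° = 4.838053 rad:
Applying the spherical law of cosines for sides, sin φ₂ = sin φ₁ cos δ + cos φ₁ sin δ cos θ = 0.885093, so φ₂ = 62.263°.
Δλ = atan2( sin θ sin δ cos φ₁ , cos δ − sin φ₁ sin φ₂ ) = atan2(-0.060123, 0.208159) = -0.281180 rad = -16.110°.
λ₂ = -16.461° + -16.110° = -32.571°.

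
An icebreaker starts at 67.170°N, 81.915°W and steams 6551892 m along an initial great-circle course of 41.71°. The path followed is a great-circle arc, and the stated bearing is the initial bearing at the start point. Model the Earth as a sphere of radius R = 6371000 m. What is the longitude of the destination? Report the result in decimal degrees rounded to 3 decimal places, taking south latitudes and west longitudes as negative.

Angular distance δ = d/R = 6551892 / 6371000 = 1.028393 rad.
Start latitude φ₁ = 1.172338 rad; initial bearing θ = 0.727977 rad.
sin φ₂ = sin φ₁ cos δ + cos φ₁ sin δ cos θ = (0.921660)(0.516196) + (0.387998)(0.856471)(0.746522) = 0.723833
φ₂ = asin(0.723833) = 0.809342 rad = 46.372°.
Then Δλ = atan2(0.221105, -0.150932) = 2.169767 rad, from sin θ sin δ cos φ₁ over cos δ − sin φ₁ sin φ₂.
λ₂ = -81.915° + 124.318° = 42.403°.

longitude 42.403°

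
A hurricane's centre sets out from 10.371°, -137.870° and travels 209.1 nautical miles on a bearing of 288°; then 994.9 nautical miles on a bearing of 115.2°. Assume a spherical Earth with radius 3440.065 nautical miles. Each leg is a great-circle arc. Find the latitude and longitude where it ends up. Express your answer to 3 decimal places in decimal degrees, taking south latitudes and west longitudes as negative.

Apply the spherical direct solution leg by leg, carrying full precision between legs.
Leg 1: from (10.371°, -137.870°), δ = 209.1/3440.065 = 0.060784 rad, θ = 288° → φ = 11.429°, λ = -141.249°.
Leg 2: from (11.429°, -141.249°), δ = 994.9/3440.065 = 0.289210 rad, θ = 115.2° → φ = 4.066°, λ = -126.256°.

latitude 4.066°, longitude -126.256°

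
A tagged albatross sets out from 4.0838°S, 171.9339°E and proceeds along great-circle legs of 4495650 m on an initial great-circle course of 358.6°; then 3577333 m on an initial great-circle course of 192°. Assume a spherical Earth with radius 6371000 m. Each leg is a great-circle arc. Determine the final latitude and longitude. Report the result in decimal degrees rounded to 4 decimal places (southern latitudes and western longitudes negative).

Apply the spherical direct solution leg by leg, carrying full precision between legs.
Leg 1: from (-4.0838°, 171.9339°), δ = 4495650/6371000 = 0.705643 rad, θ = 358.6° → φ = 36.3328°, λ = 170.8069°.
Leg 2: from (36.3328°, 170.8069°), δ = 3577333/6371000 = 0.561503 rad, θ = 192° → φ = 4.6998°, λ = 164.4294°.

latitude 4.6998°, longitude 164.4294°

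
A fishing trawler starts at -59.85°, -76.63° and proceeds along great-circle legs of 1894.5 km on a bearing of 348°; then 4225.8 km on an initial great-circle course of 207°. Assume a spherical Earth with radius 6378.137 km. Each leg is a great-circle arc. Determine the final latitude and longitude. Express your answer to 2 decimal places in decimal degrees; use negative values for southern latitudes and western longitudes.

Apply the spherical direct solution leg by leg, carrying full precision between legs.
Leg 1: from (-59.85°, -76.63°), δ = 1894.5/6378.137 = 0.297030 rad, θ = 348° → φ = -43.08°, λ = -81.41°.
Leg 2: from (-43.08°, -81.41°), δ = 4225.8/6378.137 = 0.662545 rad, θ = 207° → φ = -69.86°, λ = -135.60°.

latitude -69.86°, longitude -135.60°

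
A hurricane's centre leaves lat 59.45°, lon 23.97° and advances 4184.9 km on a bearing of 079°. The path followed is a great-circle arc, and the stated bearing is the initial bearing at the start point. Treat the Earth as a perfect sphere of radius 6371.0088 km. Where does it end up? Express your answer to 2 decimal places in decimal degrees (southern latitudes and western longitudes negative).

latitude 47.83°, longitude 87.22°

δ = 4184.9/6371.0088 = 0.656866 rad (37.6357°).
Start latitude φ₁ = 1.037598 rad; initial bearing θ = 1.378810 rad.
Applying the spherical law of cosines for sides, sin φ₂ = sin φ₁ cos δ + cos φ₁ sin δ cos θ = 0.741205, so φ₂ = 47.83°.
For the longitude increment, Δλ = atan2( sin θ sin δ cos φ₁, cos δ − sin φ₁ sin φ₂ ) = atan2(0.304679, 0.153594) = 63.25°.
Hence λ₂ = 23.97° + 63.25° = 87.22°.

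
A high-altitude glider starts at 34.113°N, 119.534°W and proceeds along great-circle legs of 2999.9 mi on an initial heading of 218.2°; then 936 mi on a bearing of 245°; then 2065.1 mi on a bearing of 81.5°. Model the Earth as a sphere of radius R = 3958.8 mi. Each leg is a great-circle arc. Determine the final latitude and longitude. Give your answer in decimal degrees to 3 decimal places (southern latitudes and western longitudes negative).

Apply the spherical direct solution leg by leg, carrying full precision between legs.
Leg 1: from (34.113°, -119.534°), δ = 2999.9/3958.8 = 0.757780 rad, θ = 218.2° → φ = -2.282°, λ = -144.708°.
Leg 2: from (-2.282°, -144.708°), δ = 936/3958.8 = 0.236435 rad, θ = 245° → φ = -7.911°, λ = -157.085°.
Leg 3: from (-7.911°, -157.085°), δ = 2065.1/3958.8 = 0.521648 rad, θ = 81.5° → φ = -2.658°, λ = -127.523°.

latitude -2.658°, longitude -127.523°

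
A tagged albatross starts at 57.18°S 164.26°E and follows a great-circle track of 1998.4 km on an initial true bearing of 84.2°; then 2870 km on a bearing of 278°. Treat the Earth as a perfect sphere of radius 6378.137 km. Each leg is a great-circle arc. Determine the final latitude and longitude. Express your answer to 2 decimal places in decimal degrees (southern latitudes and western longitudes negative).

Apply the spherical direct solution leg by leg, carrying full precision between legs.
Leg 1: from (-57.18°, 164.26°), δ = 1998.4/6378.137 = 0.313320 rad, θ = 84.2° → φ = -51.50°, λ = -166.23°.
Leg 2: from (-51.50°, -166.23°), δ = 2870/6378.137 = 0.449975 rad, θ = 278° → φ = -41.84°, λ = 158.45°.

latitude -41.84°, longitude 158.45°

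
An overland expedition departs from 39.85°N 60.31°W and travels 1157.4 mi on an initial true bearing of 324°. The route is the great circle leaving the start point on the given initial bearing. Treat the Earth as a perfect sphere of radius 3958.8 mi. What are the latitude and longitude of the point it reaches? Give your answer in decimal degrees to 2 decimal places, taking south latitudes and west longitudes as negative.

latitude 52.43°, longitude -76.44°

Central angle δ = d/R = 0.292361 rad.
Converting: φ₁ = 0.695514 rad, θ = 5.654867 rad.
Destination latitude: φ₂ = arcsin( sin φ₁ cos δ + cos φ₁ sin δ cos θ ) = arcsin(0.792600) = 52.43°.
For the longitude increment, Δλ = atan2( sin θ sin δ cos φ₁, cos δ − sin φ₁ sin φ₂ ) = atan2(-0.130059, 0.449684) = -16.13°.
Hence λ₂ = -60.31° + -16.13° = -76.44°.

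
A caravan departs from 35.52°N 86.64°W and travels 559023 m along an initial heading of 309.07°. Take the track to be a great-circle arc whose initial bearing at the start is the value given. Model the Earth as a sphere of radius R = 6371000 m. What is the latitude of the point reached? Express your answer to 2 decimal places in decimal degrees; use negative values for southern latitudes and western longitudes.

latitude 38.59°

δ = 559023/6371000 = 0.087745 rad (5.0274°).
With φ₁ = 35.52° = 0.619941 rad and θ = 309.07° = 5.394289 rad:
Destination latitude: φ₂ = arcsin( sin φ₁ cos δ + cos φ₁ sin δ cos θ ) = arcsin(0.623706) = 38.59°.
Δλ = atan2( sin θ sin δ cos φ₁ , cos δ − sin φ₁ sin φ₂ ) = atan2(-0.055375, 0.633788) = -0.087150 rad = -4.99°.
λ₂ = λ₁ + Δλ = -91.63°.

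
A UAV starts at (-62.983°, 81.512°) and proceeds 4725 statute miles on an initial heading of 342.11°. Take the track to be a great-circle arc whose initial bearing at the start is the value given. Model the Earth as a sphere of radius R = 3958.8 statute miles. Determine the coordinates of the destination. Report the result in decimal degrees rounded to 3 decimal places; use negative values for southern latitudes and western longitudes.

δ = 4725/3958.8 = 1.193543 rad (68.3850°).
With φ₁ = -62.983° = -1.099261 rad and θ = 342.11° = 5.970946 rad:
Applying the spherical law of cosines for sides, sin φ₂ = sin φ₁ cos δ + cos φ₁ sin δ cos θ = 0.073724, so φ₂ = 4.228°.
For the longitude increment, Δλ = atan2( sin θ sin δ cos φ₁, cos δ − sin φ₁ sin φ₂ ) = atan2(-0.129730, 0.434046) = -16.641°.
λ₂ = 81.512° + -16.641° = 64.871°.

latitude 4.228°, longitude 64.871°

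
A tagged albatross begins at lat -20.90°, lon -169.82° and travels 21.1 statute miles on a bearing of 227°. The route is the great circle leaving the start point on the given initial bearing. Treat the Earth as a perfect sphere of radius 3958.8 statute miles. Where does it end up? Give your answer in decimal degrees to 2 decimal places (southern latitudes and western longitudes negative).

Angular distance δ = d/R = 21.1 / 3958.8 = 0.005330 rad.
Converting: φ₁ = -0.364774 rad, θ = 3.961897 rad.
sin φ₂ = sin φ₁ cos δ + cos φ₁ sin δ cos θ = (-0.356738)(0.999986) + (0.934204)(0.005330)(-0.681998) = -0.360129
φ₂ = asin(-0.360129) = -0.368406 rad = -21.11°.
Then Δλ = atan2(-0.003642, 0.871514) = -0.004178 rad, from sin θ sin δ cos φ₁ over cos δ − sin φ₁ sin φ₂.
Hence λ₂ = -169.82° + -0.24° = -170.06°.

latitude -21.11°, longitude -170.06°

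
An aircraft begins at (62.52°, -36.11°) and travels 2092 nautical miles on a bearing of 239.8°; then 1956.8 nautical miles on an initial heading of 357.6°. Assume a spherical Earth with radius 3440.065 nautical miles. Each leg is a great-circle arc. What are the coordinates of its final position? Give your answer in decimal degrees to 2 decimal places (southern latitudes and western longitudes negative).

Apply the spherical direct solution leg by leg, carrying full precision between legs.
Leg 1: from (62.52°, -36.11°), δ = 2092/3440.065 = 0.608128 rad, θ = 239.8° → φ = 36.55°, λ = -74.04°.
Leg 2: from (36.55°, -74.04°), δ = 1956.8/3440.065 = 0.568826 rad, θ = 357.6° → φ = 69.08°, λ = -77.66°.

latitude 69.08°, longitude -77.66°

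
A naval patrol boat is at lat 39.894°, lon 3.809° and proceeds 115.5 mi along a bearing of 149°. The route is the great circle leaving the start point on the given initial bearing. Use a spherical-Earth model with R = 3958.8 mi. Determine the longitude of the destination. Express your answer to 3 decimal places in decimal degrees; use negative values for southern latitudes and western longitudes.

longitude 4.908°

Central angle δ = d/R = 0.029176 rad.
With φ₁ = 39.894° = 0.696282 rad and θ = 149° = 2.600541 rad:
Applying the spherical law of cosines for sides, sin φ₂ = sin φ₁ cos δ + cos φ₁ sin δ cos θ = 0.621912, so φ₂ = 38.456°.
For the longitude increment, Δλ = atan2( sin θ sin δ cos φ₁, cos δ − sin φ₁ sin φ₂ ) = atan2(0.011527, 0.600699) = 1.099°.
λ₂ = 3.809° + 1.099° = 4.908°.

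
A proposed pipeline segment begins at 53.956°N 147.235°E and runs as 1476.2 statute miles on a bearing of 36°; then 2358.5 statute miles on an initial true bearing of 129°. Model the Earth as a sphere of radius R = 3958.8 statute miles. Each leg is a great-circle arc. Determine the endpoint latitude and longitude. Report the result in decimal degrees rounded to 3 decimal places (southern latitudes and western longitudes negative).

latitude 39.336°, longitude -143.780°

Apply the spherical direct solution leg by leg, carrying full precision between legs.
Leg 1: from (53.956°, 147.235°), δ = 1476.2/3958.8 = 0.372891 rad, θ = 36° → φ = 67.884°, λ = -178.100°.
Leg 2: from (67.884°, -178.100°), δ = 2358.5/3958.8 = 0.595761 rad, θ = 129° → φ = 39.336°, λ = -143.780°.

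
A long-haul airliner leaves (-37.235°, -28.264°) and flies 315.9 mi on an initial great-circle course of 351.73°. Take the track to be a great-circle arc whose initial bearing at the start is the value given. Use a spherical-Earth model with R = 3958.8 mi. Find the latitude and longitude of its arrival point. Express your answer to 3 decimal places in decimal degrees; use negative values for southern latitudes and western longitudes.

latitude -32.708°, longitude -29.045°

Central angle δ = d/R = 0.079797 rad.
Converting: φ₁ = -0.649873 rad, θ = 6.138847 rad.
Applying the spherical law of cosines for sides, sin φ₂ = sin φ₁ cos δ + cos φ₁ sin δ cos θ = -0.540356, so φ₂ = -32.708°.
Then Δλ = atan2(-0.009129, 0.669856) = -0.013627 rad, from sin θ sin δ cos φ₁ over cos δ − sin φ₁ sin φ₂.
λ₂ = λ₁ + Δλ = -29.045°.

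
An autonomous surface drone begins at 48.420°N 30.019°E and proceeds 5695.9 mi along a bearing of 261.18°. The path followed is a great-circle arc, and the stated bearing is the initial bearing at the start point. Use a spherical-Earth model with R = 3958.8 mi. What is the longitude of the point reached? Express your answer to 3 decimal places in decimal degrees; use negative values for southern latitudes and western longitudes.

longitude -48.383°

Central angle δ = d/R = 1.438795 rad.
Converting: φ₁ = 0.845088 rad, θ = 4.558451 rad.
sin φ₂ = sin φ₁ cos δ + cos φ₁ sin δ cos θ = (0.748030)(0.131619) + (0.663665)(0.991300)(-0.153331) = -0.002420
φ₂ = asin(-0.002420) = -0.002420 rad = -0.139°.
Δλ = atan2( sin θ sin δ cos φ₁ , cos δ − sin φ₁ sin φ₂ ) = atan2(-0.650112, 0.133429) = -1.368367 rad = -78.402°.
λ₂ = λ₁ + Δλ = -48.383°.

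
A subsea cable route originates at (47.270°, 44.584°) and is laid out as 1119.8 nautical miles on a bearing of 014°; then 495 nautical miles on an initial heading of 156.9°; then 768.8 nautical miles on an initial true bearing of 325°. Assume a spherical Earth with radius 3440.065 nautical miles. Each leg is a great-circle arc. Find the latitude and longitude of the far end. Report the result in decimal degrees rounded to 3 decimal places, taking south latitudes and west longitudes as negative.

Apply the spherical direct solution leg by leg, carrying full precision between legs.
Leg 1: from (47.270°, 44.584°), δ = 1119.8/3440.065 = 0.325517 rad, θ = 14° → φ = 65.031°, λ = 55.145°.
Leg 2: from (65.031°, 55.145°), δ = 495/3440.065 = 0.143893 rad, θ = 156.9° → φ = 57.298°, λ = 61.122°.
Leg 3: from (57.298°, 61.122°), δ = 768.8/3440.065 = 0.223484 rad, θ = 325° → φ = 66.729°, λ = 42.352°.

latitude 66.729°, longitude 42.352°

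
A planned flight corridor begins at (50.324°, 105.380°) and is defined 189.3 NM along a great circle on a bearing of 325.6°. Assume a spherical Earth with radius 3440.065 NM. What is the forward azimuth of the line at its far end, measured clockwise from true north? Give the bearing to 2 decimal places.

Angular distance δ = d/R = 189.3 / 3440.065 = 0.055028 rad.
Converting: φ₁ = 0.878319 rad, θ = 5.682792 rad.
sin φ₂ = sin φ₁ cos δ + cos φ₁ sin δ cos θ = (0.769667)(0.998486) + (0.638445)(0.055000)(0.825113) = 0.797476
φ₂ = asin(0.797476) = 0.923100 rad = 52.890°.
For the longitude increment, Δλ = atan2( sin θ sin δ cos φ₁, cos δ − sin φ₁ sin φ₂ ) = atan2(-0.019839, 0.384696) = -2.952°.
Hence λ₂ = 105.380° + -2.952° = 102.428°.
The forward bearing on arrival equals the back-azimuth from the destination plus 180°.
Back-azimuth from P₂ (52.89°, 102.43°) to P₁ (50.32°, 105.38°), with Δλ' = λ₁ − λ₂ = 2.95°: atan2( sin Δλ' cos φ₁ , cos φ₂ sin φ₁ − sin φ₂ cos φ₁ cos Δλ' ) = 143.29°.
Final bearing = (143.29° + 180°) mod 360° = 323.29°.

final bearing 323.29°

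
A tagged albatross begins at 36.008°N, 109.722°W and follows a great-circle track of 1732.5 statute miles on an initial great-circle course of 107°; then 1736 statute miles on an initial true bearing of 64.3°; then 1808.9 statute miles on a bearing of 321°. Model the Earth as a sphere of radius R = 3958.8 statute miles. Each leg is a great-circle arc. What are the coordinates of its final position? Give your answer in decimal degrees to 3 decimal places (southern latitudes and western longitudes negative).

Apply the spherical direct solution leg by leg, carrying full precision between legs.
Leg 1: from (36.008°, -109.722°), δ = 1732.5/3958.8 = 0.437633 rad, θ = 107° → φ = 25.611°, λ = -83.014°.
Leg 2: from (25.611°, -83.014°), δ = 1736/3958.8 = 0.438517 rad, θ = 64.3° → φ = 33.876°, λ = -55.574°.
Leg 3: from (33.876°, -55.574°), δ = 1808.9/3958.8 = 0.456931 rad, θ = 321° → φ = 51.710°, λ = -82.195°.

latitude 51.710°, longitude -82.195°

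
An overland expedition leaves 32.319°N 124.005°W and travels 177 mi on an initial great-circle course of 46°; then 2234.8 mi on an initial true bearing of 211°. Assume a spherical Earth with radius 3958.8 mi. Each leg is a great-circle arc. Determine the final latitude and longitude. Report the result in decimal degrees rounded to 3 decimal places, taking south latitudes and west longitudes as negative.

Apply the spherical direct solution leg by leg, carrying full precision between legs.
Leg 1: from (32.319°, -124.005°), δ = 177/3958.8 = 0.044711 rad, θ = 46° → φ = 34.079°, λ = -121.780°.
Leg 2: from (34.079°, -121.780°), δ = 2234.8/3958.8 = 0.564514 rad, θ = 211° → φ = 5.369°, λ = -137.847°.

latitude 5.369°, longitude -137.847°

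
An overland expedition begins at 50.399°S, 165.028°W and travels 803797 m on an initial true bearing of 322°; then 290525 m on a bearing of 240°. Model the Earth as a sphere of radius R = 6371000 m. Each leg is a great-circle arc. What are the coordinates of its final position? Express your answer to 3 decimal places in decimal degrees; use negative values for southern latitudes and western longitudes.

latitude -45.782°, longitude -174.511°

Apply the spherical direct solution leg by leg, carrying full precision between legs.
Leg 1: from (-50.399°, -165.028°), δ = 803797/6371000 = 0.126165 rad, θ = 322° → φ = -44.521°, λ = -171.266°.
Leg 2: from (-44.521°, -171.266°), δ = 290525/6371000 = 0.045601 rad, θ = 240° → φ = -45.782°, λ = -174.511°.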